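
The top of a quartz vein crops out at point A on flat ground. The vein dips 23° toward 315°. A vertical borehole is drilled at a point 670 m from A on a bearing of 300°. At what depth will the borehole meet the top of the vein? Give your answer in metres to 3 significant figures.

275 m

The hole lies 15° from the dip direction, so the down-dip offset is 670 × cos 15° = 647.17 m.
Depth = down-dip offset × tan(dip) = 647.17 × tan 23° = 647.17 × 0.4245
Depth = 274.71 m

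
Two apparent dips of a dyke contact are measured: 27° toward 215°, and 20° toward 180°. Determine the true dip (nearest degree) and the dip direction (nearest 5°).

true dip 27°, dip direction 225°

Represent each trace as a vector plunging at its apparent dip toward its trend (east-north-up frame): v₁ = (-0.511, -0.730, -0.454), v₂ = (0.000, -0.940, -0.342).
Cross product v₁ × v₂ gives the pole to the plane: n ∝ (-0.177, -0.175, 0.480).
tan δ = √(n_x²+n_y²)/n_z = 0.249/0.480, so δ = 27.4°.
The horizontal component of n points toward azimuth atan2(n_x, n_y) = 225°, the dip direction.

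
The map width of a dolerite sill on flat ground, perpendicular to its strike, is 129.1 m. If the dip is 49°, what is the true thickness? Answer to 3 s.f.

True thickness t = w · sin(dip) = 129.1 × sin 49°
t = 129.1 × 0.7547 = 97.433 m

97.4 m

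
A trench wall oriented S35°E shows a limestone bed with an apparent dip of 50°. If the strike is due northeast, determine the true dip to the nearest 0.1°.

β = acute angle between strike due northeast and section S35°E = 80°.
tan δ = tan α / sin β = tan 50° / sin 80° = 1.1918 / 0.9848 = 1.2101
true dip = arctan 1.2101 = 50.43°

50.4°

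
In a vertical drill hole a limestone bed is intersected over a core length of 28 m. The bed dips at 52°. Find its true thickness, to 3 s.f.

17.2 m

True thickness t = h · cos(dip) = 28 × cos 52°
t = 28 × 0.6157 = 17.239 m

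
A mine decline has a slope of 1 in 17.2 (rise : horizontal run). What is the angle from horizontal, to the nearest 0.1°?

3.3°

tan θ = 1/17.2 = 0.0581
θ = arctan(0.0581) = 3.33°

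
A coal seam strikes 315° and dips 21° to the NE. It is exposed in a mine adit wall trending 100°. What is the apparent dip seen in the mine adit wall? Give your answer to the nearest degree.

The strike is 315° and the section trends 100°; the acute angle between them is β = 35°.
tan α = tan 21° × sin 35° = 0.3839 × 0.5736 = 0.2202
α = arctan(0.2202) = 12.42°

12°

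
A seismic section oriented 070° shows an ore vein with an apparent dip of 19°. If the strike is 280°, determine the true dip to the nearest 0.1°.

34.6°

The section is 30° from the strike.
tan δ = tan α / sin β = tan 19° / sin 30° = 0.3443 / 0.5000 = 0.6887
δ = arctan(0.6887) = 34.55°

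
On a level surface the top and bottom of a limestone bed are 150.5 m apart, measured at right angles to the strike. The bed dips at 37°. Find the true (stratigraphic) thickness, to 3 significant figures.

90.6 m

True thickness t = w · sin(dip) = 150.5 × sin 37°
t = 150.5 × 0.6018 = 90.573 m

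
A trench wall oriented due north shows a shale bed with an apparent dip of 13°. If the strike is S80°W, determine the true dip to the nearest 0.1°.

13.2°

β = acute angle between strike S80°W and section due north = 80°.
tan δ = tan α / sin β = tan 13° / sin 80° = 0.2309 / 0.9848 = 0.2344
true dip = arctan 0.2344 = 13.19°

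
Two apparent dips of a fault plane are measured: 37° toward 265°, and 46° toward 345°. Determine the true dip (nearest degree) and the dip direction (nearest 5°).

The two traces are lines in the plane: v₁ = (sin 265°·cos 37°, cos 265°·cos 37°, −sin 37°), v₂ = (sin 345°·cos 46°, cos 345°·cos 46°, −sin 46°).
Cross product v₁ × v₂ gives the pole to the plane: n ∝ (-0.454, 0.464, 0.546).
True dip = arccos(n_z / |n|) = arccos(0.6439) = 49.9°.
Dip direction = atan2(-0.454, 0.464) = 316° (azimuth of n's horizontal projection).

true dip 50°, dip direction 315°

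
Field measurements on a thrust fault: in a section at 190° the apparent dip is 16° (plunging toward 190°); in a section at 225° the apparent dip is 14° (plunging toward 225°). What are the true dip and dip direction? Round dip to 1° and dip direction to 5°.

true dip 16°, dip direction 195°

Represent each trace as a vector plunging at its apparent dip toward its trend (east-north-up frame): v₁ = (-0.167, -0.947, -0.276), v₂ = (-0.686, -0.686, -0.242).
The plane normal is n = v₁ × v₂ ∝ (-0.040, -0.149, 0.535).
True dip = arccos(n_z / |n|) = arccos(0.9610) = 16.1°.
Dip direction = atan2(-0.040, -0.149) = 195° (azimuth of n's horizontal projection).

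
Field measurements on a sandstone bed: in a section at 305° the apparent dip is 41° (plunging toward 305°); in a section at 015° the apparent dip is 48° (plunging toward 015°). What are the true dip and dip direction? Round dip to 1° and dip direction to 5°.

true dip 51°, dip direction 350°

Represent each trace as a vector plunging at its apparent dip toward its trend (east-north-up frame): v₁ = (-0.618, 0.433, -0.656), v₂ = (0.173, 0.646, -0.743).
n = v₁ × v₂ = (-0.102, 0.573, 0.475) (taken with n_z > 0).
True dip = arccos(n_z / |n|) = arccos(0.6319) = 50.8°.
Dip direction = azimuth of (n_x, n_y) = atan2(-0.102, 0.573) = 350°.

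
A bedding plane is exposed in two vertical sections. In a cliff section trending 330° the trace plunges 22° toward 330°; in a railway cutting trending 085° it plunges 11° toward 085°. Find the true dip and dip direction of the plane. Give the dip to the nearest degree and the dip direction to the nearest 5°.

true dip 30°, dip direction 015°

Represent each trace as a vector plunging at its apparent dip toward its trend (east-north-up frame): v₁ = (-0.464, 0.803, -0.375), v₂ = (0.978, 0.086, -0.191).
The plane normal is n = v₁ × v₂ ∝ (0.121, 0.455, 0.825).
Dip δ = arctan(|n_h|/n_z) = arctan(0.471/0.825) = 29.7°.
Dip direction = atan2(0.121, 0.455) = 15° (azimuth of n's horizontal projection).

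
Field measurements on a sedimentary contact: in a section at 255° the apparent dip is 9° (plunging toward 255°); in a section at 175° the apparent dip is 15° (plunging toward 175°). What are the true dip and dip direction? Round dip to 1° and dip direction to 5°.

true dip 16°, dip direction 200°

Each apparent-dip line lies in the plane. As unit vectors (x east, y north, z up), v₁ plunges 9°→255° and v₂ plunges 15°→175°.
Cross product v₁ × v₂ gives the pole to the plane: n ∝ (-0.084, -0.260, 0.940).
Dip δ = arctan(|n_h|/n_z) = arctan(0.273/0.940) = 16.2°.
Dip direction = azimuth of (n_x, n_y) = atan2(-0.084, -0.260) = 198°.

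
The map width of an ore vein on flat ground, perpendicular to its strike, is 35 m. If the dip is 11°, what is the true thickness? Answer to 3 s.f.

6.68 m

True thickness t = w · sin(dip) = 35 × sin 11°
t = 35 × 0.1908 = 6.678 m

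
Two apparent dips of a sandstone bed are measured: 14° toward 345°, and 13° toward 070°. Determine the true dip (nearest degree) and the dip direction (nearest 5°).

The two traces are lines in the plane: v₁ = (sin 345°·cos 14°, cos 345°·cos 14°, −sin 14°), v₂ = (sin 70°·cos 13°, cos 70°·cos 13°, −sin 13°).
n = v₁ × v₂ = (0.130, 0.278, 0.942) (taken with n_z > 0).
Dip δ = arctan(|n_h|/n_z) = arctan(0.307/0.942) = 18.1°.
Dip direction = azimuth of (n_x, n_y) = atan2(0.130, 0.278) = 25°.

true dip 18°, dip direction 025°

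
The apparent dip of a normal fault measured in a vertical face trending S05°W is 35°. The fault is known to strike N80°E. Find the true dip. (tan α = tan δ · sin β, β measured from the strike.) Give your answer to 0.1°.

The section is 75° from the strike.
tan(true dip) = tan 35° / sin 75° = 0.7249
δ = arctan(0.7249) = 35.94°

35.9°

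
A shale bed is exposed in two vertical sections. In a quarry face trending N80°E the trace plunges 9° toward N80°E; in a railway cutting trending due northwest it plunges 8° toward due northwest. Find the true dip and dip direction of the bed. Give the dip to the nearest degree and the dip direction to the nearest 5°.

true dip 18°, dip direction 020°

The two traces are lines in the plane: v₁ = (sin 80°·cos 9°, cos 80°·cos 9°, −sin 9°), v₂ = (sin 315°·cos 8°, cos 315°·cos 8°, −sin 8°).
Cross product v₁ × v₂ gives the pole to the plane: n ∝ (0.086, 0.245, 0.801).
True dip = arccos(n_z / |n|) = arccos(0.9514) = 17.9°.
Dip direction = azimuth of (n_x, n_y) = atan2(0.086, 0.245) = 19°.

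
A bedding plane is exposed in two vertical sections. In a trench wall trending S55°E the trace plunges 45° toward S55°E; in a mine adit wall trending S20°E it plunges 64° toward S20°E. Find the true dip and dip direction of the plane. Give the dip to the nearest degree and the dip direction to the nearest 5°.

true dip 67°, dip direction 190°

The two traces are lines in the plane: v₁ = (sin 125°·cos 45°, cos 125°·cos 45°, −sin 45°), v₂ = (sin 160°·cos 64°, cos 160°·cos 64°, −sin 64°).
The plane normal is n = v₁ × v₂ ∝ (-0.073, -0.415, 0.178).
Dip δ = arctan(|n_h|/n_z) = arctan(0.421/0.178) = 67.1°.
Dip direction = atan2(-0.073, -0.415) = 190° (azimuth of n's horizontal projection).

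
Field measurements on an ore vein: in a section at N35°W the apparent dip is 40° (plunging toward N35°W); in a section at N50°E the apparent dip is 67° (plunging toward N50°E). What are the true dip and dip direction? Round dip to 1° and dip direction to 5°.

true dip 68°, dip direction 035°

Represent each trace as a vector plunging at its apparent dip toward its trend (east-north-up frame): v₁ = (-0.439, 0.628, -0.643), v₂ = (0.299, 0.251, -0.921).
The plane normal is n = v₁ × v₂ ∝ (0.416, 0.597, 0.298).
Dip δ = arctan(|n_h|/n_z) = arctan(0.728/0.298) = 67.7°.
The horizontal component of n points toward azimuth atan2(n_x, n_y) = 35°, the dip direction.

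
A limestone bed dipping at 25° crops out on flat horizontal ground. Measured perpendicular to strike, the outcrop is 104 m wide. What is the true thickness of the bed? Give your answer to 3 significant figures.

44.0 m

True thickness t = w · sin(dip) = 104 × sin 25°
t = 104 × 0.4226 = 43.952 m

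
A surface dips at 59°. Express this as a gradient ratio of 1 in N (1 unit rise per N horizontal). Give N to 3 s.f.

1 : N means tan θ = 1/N, so N = 1/tan 59° = 1/1.6643

1 in 0.601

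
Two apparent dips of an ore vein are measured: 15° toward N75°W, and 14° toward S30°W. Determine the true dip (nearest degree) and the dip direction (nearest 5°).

The two traces are lines in the plane: v₁ = (sin 285°·cos 15°, cos 285°·cos 15°, −sin 15°), v₂ = (sin 210°·cos 14°, cos 210°·cos 14°, −sin 14°).
n = v₁ × v₂ = (-0.278, -0.100, 0.905) (taken with n_z > 0).
True dip = arccos(n_z / |n|) = arccos(0.9507) = 18.1°.
The horizontal component of n points toward azimuth atan2(n_x, n_y) = 250°, the dip direction.

true dip 18°, dip direction 250°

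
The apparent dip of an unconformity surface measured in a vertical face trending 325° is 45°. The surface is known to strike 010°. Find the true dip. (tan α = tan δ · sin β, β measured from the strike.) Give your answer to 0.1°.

54.7°

β = acute angle between strike 010° and section 325° = 45°.
tan δ = tan α / sin β = tan 45° / sin 45° = 1.0000 / 0.7071 = 1.4142
true dip = arctan 1.4142 = 54.74°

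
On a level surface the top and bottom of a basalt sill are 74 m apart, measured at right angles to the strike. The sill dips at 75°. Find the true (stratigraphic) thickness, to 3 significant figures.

71.5 m

True thickness t = w · sin(dip) = 74 × sin 75°
t = 74 × 0.9659 = 71.479 m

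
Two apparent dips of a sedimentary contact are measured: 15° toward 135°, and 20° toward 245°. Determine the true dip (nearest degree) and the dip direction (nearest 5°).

true dip 29°, dip direction 195°

The two traces are lines in the plane: v₁ = (sin 135°·cos 15°, cos 135°·cos 15°, −sin 15°), v₂ = (sin 245°·cos 20°, cos 245°·cos 20°, −sin 20°).
Cross product v₁ × v₂ gives the pole to the plane: n ∝ (-0.131, -0.454, 0.853).
Dip δ = arctan(|n_h|/n_z) = arctan(0.472/0.853) = 29.0°.
Dip direction = azimuth of (n_x, n_y) = atan2(-0.131, -0.454) = 196°.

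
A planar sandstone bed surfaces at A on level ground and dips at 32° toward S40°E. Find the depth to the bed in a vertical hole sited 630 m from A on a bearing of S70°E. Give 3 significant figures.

The hole lies 30° from the dip direction, so the down-dip offset is 630 × cos 30° = 545.60 m.
Depth = down-dip offset × tan(dip) = 545.60 × tan 32° = 545.60 × 0.6249
Depth = 340.93 m

341 m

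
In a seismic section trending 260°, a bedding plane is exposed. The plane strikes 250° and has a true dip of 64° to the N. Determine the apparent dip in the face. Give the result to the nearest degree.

20°

Angle between strike (250°) and section (260°): β = 10°.
tan α = tan 64° × sin 10° = 2.0503 × 0.1736 = 0.3560
apparent dip = arctan 0.3560 = 19.60°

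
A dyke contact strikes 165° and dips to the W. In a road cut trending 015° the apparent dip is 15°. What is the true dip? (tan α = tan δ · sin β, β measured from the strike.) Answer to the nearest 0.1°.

28.2°

The section is 30° from the strike.
tan δ = tan α / sin β = tan 15° / sin 30° = 0.2679 / 0.5000 = 0.5359
δ = arctan(0.5359) = 28.19°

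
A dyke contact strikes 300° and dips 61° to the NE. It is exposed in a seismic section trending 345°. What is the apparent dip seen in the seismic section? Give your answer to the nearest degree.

Angle between strike (300°) and section (345°): β = 45°.
tan(apparent dip) = tan 61° · sin 45° = 1.2757
α = arctan(1.2757) = 51.91°

52°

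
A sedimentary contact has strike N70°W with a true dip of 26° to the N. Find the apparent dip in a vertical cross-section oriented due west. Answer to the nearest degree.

9°

The section lies 20° from the strike.
tan(apparent dip) = tan 26° · sin 20° = 0.1668
α = arctan(0.1668) = 9.47°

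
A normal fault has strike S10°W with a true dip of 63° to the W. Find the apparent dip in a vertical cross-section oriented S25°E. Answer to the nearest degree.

48°

Angle between strike (S10°W) and section (S25°E): β = 35°.
tan(apparent dip) = tan 63° · sin 35° = 1.1257
α = arctan(1.1257) = 48.38°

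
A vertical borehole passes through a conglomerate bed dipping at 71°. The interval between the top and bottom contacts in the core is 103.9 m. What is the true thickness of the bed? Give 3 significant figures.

True thickness t = h · cos(dip) = 103.9 × cos 71°
t = 103.9 × 0.3256 = 33.827 m

33.8 m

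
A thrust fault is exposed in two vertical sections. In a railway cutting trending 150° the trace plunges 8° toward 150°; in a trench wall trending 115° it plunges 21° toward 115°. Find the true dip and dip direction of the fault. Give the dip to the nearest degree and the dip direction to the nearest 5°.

Each apparent-dip line lies in the plane. As unit vectors (x east, y north, z up), v₁ plunges 8°→150° and v₂ plunges 21°→115°.
The plane normal is n = v₁ × v₂ ∝ (0.252, 0.060, 0.530).
True dip = arccos(n_z / |n|) = arccos(0.8983) = 26.1°.
The horizontal component of n points toward azimuth atan2(n_x, n_y) = 77°, the dip direction.

true dip 26°, dip direction 075°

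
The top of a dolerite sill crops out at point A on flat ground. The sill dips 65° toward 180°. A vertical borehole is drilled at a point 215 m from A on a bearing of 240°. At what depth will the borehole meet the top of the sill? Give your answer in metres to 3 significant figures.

231 m

The hole lies 60° from the dip direction, so the down-dip offset is 215 × cos 60° = 107.50 m.
Depth = down-dip offset × tan(dip) = 107.50 × tan 65° = 107.50 × 2.1445
Depth = 230.53 m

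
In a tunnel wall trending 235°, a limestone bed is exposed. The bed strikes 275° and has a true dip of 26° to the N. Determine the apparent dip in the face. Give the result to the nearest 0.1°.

17.4°

The section lies 40° from the strike.
tan α = tan 26° × sin 40° = 0.4877 × 0.6428 = 0.3135
apparent dip = arctan 0.3135 = 17.41°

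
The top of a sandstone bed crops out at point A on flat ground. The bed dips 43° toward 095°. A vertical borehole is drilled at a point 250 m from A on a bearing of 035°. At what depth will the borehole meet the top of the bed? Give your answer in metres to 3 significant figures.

The hole lies 60° from the dip direction, so the down-dip offset is 250 × cos 60° = 125.00 m.
Depth = down-dip offset × tan(dip) = 125.00 × tan 43° = 125.00 × 0.9325
Depth = 116.56 m

117 m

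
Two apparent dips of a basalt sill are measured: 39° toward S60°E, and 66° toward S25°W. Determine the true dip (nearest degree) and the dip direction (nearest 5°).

Represent each trace as a vector plunging at its apparent dip toward its trend (east-north-up frame): v₁ = (0.673, -0.389, -0.629), v₂ = (-0.172, -0.369, -0.914).
The plane normal is n = v₁ × v₂ ∝ (-0.123, -0.723, 0.315).
True dip = arccos(n_z / |n|) = arccos(0.3945) = 66.8°.
Dip direction = atan2(-0.123, -0.723) = 190° (azimuth of n's horizontal projection).

true dip 67°, dip direction 190°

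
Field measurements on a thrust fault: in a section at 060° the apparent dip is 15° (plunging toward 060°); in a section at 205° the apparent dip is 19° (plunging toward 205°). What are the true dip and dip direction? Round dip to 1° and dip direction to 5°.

true dip 46°, dip direction 135°

Represent each trace as a vector plunging at its apparent dip toward its trend (east-north-up frame): v₁ = (0.837, 0.483, -0.259), v₂ = (-0.400, -0.857, -0.326).
Cross product v₁ × v₂ gives the pole to the plane: n ∝ (0.379, -0.376, 0.524).
Dip δ = arctan(|n_h|/n_z) = arctan(0.534/0.524) = 45.5°.
Dip direction = azimuth of (n_x, n_y) = atan2(0.379, -0.376) = 135°.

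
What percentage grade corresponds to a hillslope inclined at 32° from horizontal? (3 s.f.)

62.5%

grade % = 100 × tan 32° = 100 × 0.6249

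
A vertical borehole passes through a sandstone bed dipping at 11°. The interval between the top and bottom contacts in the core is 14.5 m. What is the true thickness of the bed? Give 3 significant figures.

True thickness t = h · cos(dip) = 14.5 × cos 11°
t = 14.5 × 0.9816 = 14.234 m

14.2 m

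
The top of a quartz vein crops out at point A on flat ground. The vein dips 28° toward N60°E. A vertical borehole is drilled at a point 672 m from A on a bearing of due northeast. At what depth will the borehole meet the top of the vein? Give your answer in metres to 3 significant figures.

The hole lies 15° from the dip direction, so the down-dip offset is 672 × cos 15° = 649.10 m.
Depth = down-dip offset × tan(dip) = 649.10 × tan 28° = 649.10 × 0.5317
Depth = 345.13 m

345 m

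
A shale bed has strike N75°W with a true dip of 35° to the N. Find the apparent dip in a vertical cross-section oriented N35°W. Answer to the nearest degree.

The section lies 40° from the strike.
tan(apparent dip) = tan 35° · sin 40° = 0.4501
α = arctan(0.4501) = 24.23°

24°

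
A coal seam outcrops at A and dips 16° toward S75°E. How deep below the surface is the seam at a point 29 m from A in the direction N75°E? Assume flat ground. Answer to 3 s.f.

The hole lies 30° from the dip direction, so the down-dip offset is 29 × cos 30° = 25.11 m.
Depth = down-dip offset × tan(dip) = 25.11 × tan 16° = 25.11 × 0.2867
Depth = 7.20 m

7.20 m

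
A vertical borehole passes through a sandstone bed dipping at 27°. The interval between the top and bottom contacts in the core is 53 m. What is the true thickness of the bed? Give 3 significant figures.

True thickness t = h · cos(dip) = 53 × cos 27°
t = 53 × 0.8910 = 47.223 m

47.2 m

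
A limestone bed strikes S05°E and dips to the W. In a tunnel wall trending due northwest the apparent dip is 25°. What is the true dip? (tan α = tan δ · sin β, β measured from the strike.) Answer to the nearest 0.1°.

The section is 40° from the strike.
tan δ = tan α / sin β = tan 25° / sin 40° = 0.4663 / 0.6428 = 0.7254
δ = arctan(0.7254) = 35.96°

36.0°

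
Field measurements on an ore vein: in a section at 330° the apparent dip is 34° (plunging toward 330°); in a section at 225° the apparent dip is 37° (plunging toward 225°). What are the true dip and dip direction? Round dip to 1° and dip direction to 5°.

true dip 50°, dip direction 275°

The two traces are lines in the plane: v₁ = (sin 330°·cos 34°, cos 330°·cos 34°, −sin 34°), v₂ = (sin 225°·cos 37°, cos 225°·cos 37°, −sin 37°).
Cross product v₁ × v₂ gives the pole to the plane: n ∝ (-0.748, 0.066, 0.640).
True dip = arccos(n_z / |n|) = arccos(0.6484) = 49.6°.
Dip direction = azimuth of (n_x, n_y) = atan2(-0.748, 0.066) = 275°.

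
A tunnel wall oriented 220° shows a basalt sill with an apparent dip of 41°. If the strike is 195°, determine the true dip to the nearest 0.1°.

64.1°

β = acute angle between strike 195° and section 220° = 25°.
tan(true dip) = tan 41° / sin 25° = 2.0569
δ = arctan(2.0569) = 64.07°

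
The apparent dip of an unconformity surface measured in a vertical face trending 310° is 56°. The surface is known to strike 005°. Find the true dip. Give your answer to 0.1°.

61.1°

The section is 55° from the strike.
tan δ = tan α / sin β = tan 56° / sin 55° = 1.4826 / 0.8192 = 1.8099
true dip = arctan 1.8099 = 61.08°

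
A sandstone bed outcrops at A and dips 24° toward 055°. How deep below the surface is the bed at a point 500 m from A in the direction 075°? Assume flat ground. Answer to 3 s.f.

The hole lies 20° from the dip direction, so the down-dip offset is 500 × cos 20° = 469.85 m.
Depth = down-dip offset × tan(dip) = 469.85 × tan 24° = 469.85 × 0.4452
Depth = 209.19 m

209 m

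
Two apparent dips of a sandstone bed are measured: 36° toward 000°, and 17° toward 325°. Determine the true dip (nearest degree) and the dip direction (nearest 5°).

true dip 41°, dip direction 035°

Each apparent-dip line lies in the plane. As unit vectors (x east, y north, z up), v₁ plunges 36°→000° and v₂ plunges 17°→325°.
Cross product v₁ × v₂ gives the pole to the plane: n ∝ (0.224, 0.322, 0.444).
tan δ = √(n_x²+n_y²)/n_z = 0.393/0.444, so δ = 41.5°.
The horizontal component of n points toward azimuth atan2(n_x, n_y) = 35°, the dip direction.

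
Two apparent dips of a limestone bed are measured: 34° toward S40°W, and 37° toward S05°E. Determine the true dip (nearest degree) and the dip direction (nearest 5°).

Represent each trace as a vector plunging at its apparent dip toward its trend (east-north-up frame): v₁ = (-0.533, -0.635, -0.559), v₂ = (0.070, -0.796, -0.602).
Cross product v₁ × v₂ gives the pole to the plane: n ∝ (-0.063, -0.360, 0.468).
True dip = arccos(n_z / |n|) = arccos(0.7886) = 37.9°.
The horizontal component of n points toward azimuth atan2(n_x, n_y) = 190°, the dip direction.

true dip 38°, dip direction 190°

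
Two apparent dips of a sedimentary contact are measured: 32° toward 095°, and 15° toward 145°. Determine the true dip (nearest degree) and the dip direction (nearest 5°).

true dip 33°, dip direction 080°

Represent each trace as a vector plunging at its apparent dip toward its trend (east-north-up frame): v₁ = (0.845, -0.074, -0.530), v₂ = (0.554, -0.791, -0.259).
The plane normal is n = v₁ × v₂ ∝ (0.400, 0.075, 0.628).
tan δ = √(n_x²+n_y²)/n_z = 0.407/0.628, so δ = 33.0°.
The horizontal component of n points toward azimuth atan2(n_x, n_y) = 79°, the dip direction.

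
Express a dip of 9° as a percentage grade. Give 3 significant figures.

grade % = 100 × tan 9° = 100 × 0.1584

15.8%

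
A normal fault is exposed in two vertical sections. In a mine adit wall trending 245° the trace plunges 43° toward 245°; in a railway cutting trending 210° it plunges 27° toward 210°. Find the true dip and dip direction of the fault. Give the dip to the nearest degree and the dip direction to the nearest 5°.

true dip 46°, dip direction 270°

Each apparent-dip line lies in the plane. As unit vectors (x east, y north, z up), v₁ plunges 43°→245° and v₂ plunges 27°→210°.
The plane normal is n = v₁ × v₂ ∝ (-0.386, 0.003, 0.374).
True dip = arccos(n_z / |n|) = arccos(0.6957) = 45.9°.
Dip direction = atan2(-0.386, 0.003) = 270° (azimuth of n's horizontal projection).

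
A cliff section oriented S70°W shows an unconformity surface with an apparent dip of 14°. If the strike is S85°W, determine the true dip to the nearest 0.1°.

β = acute angle between strike S85°W and section S70°W = 15°.
tan δ = tan α / sin β = tan 14° / sin 15° = 0.2493 / 0.2588 = 0.9633
true dip = arctan 0.9633 = 43.93°

43.9°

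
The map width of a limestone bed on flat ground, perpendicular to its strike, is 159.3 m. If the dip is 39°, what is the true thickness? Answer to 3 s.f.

True thickness t = w · sin(dip) = 159.3 × sin 39°
t = 159.3 × 0.6293 = 100.251 m

100 m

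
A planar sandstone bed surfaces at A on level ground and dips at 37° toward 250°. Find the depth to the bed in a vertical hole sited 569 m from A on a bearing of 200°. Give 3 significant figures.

276 m

The hole lies 50° from the dip direction, so the down-dip offset is 569 × cos 50° = 365.75 m.
Depth = down-dip offset × tan(dip) = 365.75 × tan 37° = 365.75 × 0.7536
Depth = 275.61 m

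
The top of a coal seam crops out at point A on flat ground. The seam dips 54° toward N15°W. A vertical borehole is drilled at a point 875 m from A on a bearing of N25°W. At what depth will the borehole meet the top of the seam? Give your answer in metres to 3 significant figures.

The hole lies 10° from the dip direction, so the down-dip offset is 875 × cos 10° = 861.71 m.
Depth = down-dip offset × tan(dip) = 861.71 × tan 54° = 861.71 × 1.3764
Depth = 1186.04 m

1190 m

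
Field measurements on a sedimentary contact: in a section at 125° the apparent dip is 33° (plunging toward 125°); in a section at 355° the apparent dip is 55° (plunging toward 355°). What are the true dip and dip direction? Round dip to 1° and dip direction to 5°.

true dip 68°, dip direction 050°

The two traces are lines in the plane: v₁ = (sin 125°·cos 33°, cos 125°·cos 33°, −sin 33°), v₂ = (sin 355°·cos 55°, cos 355°·cos 55°, −sin 55°).
Cross product v₁ × v₂ gives the pole to the plane: n ∝ (0.705, 0.590, 0.368).
True dip = arccos(n_z / |n|) = arccos(0.3720) = 68.2°.
The horizontal component of n points toward azimuth atan2(n_x, n_y) = 50°, the dip direction.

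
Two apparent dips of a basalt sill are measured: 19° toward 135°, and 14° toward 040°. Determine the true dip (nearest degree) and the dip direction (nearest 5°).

true dip 24°, dip direction 095°

Each apparent-dip line lies in the plane. As unit vectors (x east, y north, z up), v₁ plunges 19°→135° and v₂ plunges 14°→040°.
The plane normal is n = v₁ × v₂ ∝ (0.404, -0.041, 0.914).
Dip δ = arctan(|n_h|/n_z) = arctan(0.406/0.914) = 23.9°.
Dip direction = atan2(0.404, -0.041) = 96° (azimuth of n's horizontal projection).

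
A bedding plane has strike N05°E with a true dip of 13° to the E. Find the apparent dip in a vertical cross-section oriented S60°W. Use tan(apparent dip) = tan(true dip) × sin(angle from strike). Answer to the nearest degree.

11°

The section lies 55° from the strike.
tan α = tan 13° × sin 55° = 0.2309 × 0.8192 = 0.1891
apparent dip = arctan 0.1891 = 10.71°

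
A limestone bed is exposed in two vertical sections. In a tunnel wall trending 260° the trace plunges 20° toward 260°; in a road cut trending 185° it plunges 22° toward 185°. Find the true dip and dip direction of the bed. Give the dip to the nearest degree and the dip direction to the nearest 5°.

true dip 26°, dip direction 220°

The two traces are lines in the plane: v₁ = (sin 260°·cos 20°, cos 260°·cos 20°, −sin 20°), v₂ = (sin 185°·cos 22°, cos 185°·cos 22°, −sin 22°).
Cross product v₁ × v₂ gives the pole to the plane: n ∝ (-0.255, -0.319, 0.842).
True dip = arccos(n_z / |n|) = arccos(0.8997) = 25.9°.
Dip direction = azimuth of (n_x, n_y) = atan2(-0.255, -0.319) = 219°.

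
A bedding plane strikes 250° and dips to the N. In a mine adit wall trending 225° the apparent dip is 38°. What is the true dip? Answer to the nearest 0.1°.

The section is 25° from the strike.
tan(true dip) = tan 38° / sin 25° = 1.8487
δ = arctan(1.8487) = 61.59°

61.6°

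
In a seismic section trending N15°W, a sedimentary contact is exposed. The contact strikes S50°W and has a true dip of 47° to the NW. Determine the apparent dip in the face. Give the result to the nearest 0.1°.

Angle between strike (S50°W) and section (N15°W): β = 65°.
tan(apparent dip) = tan 47° · sin 65° = 0.9719
apparent dip = arctan 0.9719 = 44.18°

44.2°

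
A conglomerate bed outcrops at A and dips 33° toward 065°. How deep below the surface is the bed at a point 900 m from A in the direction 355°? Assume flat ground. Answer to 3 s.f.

200 m

The hole lies 70° from the dip direction, so the down-dip offset is 900 × cos 70° = 307.82 m.
Depth = down-dip offset × tan(dip) = 307.82 × tan 33° = 307.82 × 0.6494
Depth = 199.90 m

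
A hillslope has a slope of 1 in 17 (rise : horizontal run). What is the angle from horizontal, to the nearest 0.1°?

3.4°

tan θ = 1/17 = 0.0588
θ = arctan(0.0588) = 3.37°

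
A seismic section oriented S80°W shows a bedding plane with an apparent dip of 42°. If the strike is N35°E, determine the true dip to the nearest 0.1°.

β = acute angle between strike N35°E and section S80°W = 45°.
tan(true dip) = tan 42° / sin 45° = 1.2734
δ = arctan(1.2734) = 51.86°

51.9°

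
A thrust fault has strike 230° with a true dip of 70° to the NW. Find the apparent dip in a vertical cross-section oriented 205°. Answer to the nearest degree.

49°

The section lies 25° from the strike.
tan(apparent dip) = tan 70° · sin 25° = 1.1611
α = arctan(1.1611) = 49.26°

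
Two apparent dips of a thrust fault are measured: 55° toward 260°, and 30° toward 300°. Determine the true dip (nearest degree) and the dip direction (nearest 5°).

true dip 59°, dip direction 230°

Represent each trace as a vector plunging at its apparent dip toward its trend (east-north-up frame): v₁ = (-0.565, -0.100, -0.819), v₂ = (-0.750, 0.433, -0.500).
n = v₁ × v₂ = (-0.405, -0.332, 0.319) (taken with n_z > 0).
Dip δ = arctan(|n_h|/n_z) = arctan(0.523/0.319) = 58.6°.
The horizontal component of n points toward azimuth atan2(n_x, n_y) = 231°, the dip direction.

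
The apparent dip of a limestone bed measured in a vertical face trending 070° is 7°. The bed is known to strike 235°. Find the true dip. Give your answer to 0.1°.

The section is 15° from the strike.
tan(true dip) = tan 7° / sin 15° = 0.4744
δ = arctan(0.4744) = 25.38°

25.4°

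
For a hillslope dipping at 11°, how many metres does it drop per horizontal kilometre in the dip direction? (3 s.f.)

194 m

drop per km = 1000 × tan 11° = 1000 × 0.1944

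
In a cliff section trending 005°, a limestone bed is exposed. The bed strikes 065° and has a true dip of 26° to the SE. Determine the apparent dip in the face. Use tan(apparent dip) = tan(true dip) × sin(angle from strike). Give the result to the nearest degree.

23°

The strike is 065° and the section trends 005°; the acute angle between them is β = 60°.
tan α = tan 26° × sin 60° = 0.4877 × 0.8660 = 0.4224
α = arctan(0.4224) = 22.90°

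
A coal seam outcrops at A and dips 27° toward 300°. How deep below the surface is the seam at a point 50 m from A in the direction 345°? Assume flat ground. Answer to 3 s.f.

18.0 m

The hole lies 45° from the dip direction, so the down-dip offset is 50 × cos 45° = 35.36 m.
Depth = down-dip offset × tan(dip) = 35.36 × tan 27° = 35.36 × 0.5095
Depth = 18.01 m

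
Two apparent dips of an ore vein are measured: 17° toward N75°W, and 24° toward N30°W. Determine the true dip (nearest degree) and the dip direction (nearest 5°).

Represent each trace as a vector plunging at its apparent dip toward its trend (east-north-up frame): v₁ = (-0.924, 0.248, -0.292), v₂ = (-0.457, 0.791, -0.407).
The plane normal is n = v₁ × v₂ ∝ (-0.131, 0.242, 0.618).
Dip δ = arctan(|n_h|/n_z) = arctan(0.275/0.618) = 24.0°.
Dip direction = atan2(-0.131, 0.242) = 332° (azimuth of n's horizontal projection).

true dip 24°, dip direction 330°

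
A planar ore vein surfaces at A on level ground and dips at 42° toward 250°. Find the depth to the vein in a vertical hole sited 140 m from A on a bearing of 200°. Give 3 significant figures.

81.0 m

The hole lies 50° from the dip direction, so the down-dip offset is 140 × cos 50° = 89.99 m.
Depth = down-dip offset × tan(dip) = 89.99 × tan 42° = 89.99 × 0.9004
Depth = 81.03 m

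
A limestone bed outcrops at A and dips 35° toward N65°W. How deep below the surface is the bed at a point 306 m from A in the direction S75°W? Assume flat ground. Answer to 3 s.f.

The hole lies 40° from the dip direction, so the down-dip offset is 306 × cos 40° = 234.41 m.
Depth = down-dip offset × tan(dip) = 234.41 × tan 35° = 234.41 × 0.7002
Depth = 164.14 m

164 m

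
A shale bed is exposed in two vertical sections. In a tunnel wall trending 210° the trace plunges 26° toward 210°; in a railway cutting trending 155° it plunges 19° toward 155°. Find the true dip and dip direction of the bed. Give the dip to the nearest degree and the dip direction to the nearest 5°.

Each apparent-dip line lies in the plane. As unit vectors (x east, y north, z up), v₁ plunges 26°→210° and v₂ plunges 19°→155°.
n = v₁ × v₂ = (-0.122, -0.321, 0.696) (taken with n_z > 0).
Dip δ = arctan(|n_h|/n_z) = arctan(0.344/0.696) = 26.3°.
The horizontal component of n points toward azimuth atan2(n_x, n_y) = 201°, the dip direction.

true dip 26°, dip direction 200°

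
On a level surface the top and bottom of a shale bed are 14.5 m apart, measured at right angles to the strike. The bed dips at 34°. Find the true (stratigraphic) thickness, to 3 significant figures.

8.11 m

True thickness t = w · sin(dip) = 14.5 × sin 34°
t = 14.5 × 0.5592 = 8.108 m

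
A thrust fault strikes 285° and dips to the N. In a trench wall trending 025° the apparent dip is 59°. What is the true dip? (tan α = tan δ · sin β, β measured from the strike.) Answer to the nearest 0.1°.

59.4°

β = acute angle between strike 285° and section 025° = 80°.
tan(true dip) = tan 59° / sin 80° = 1.6900
true dip = arctan 1.6900 = 59.39°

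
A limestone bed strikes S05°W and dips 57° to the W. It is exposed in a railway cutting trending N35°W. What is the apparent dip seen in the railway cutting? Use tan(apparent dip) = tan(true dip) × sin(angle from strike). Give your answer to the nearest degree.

Angle between strike (S05°W) and section (N35°W): β = 40°.
tan(apparent dip) = tan 57° · sin 40° = 0.9898
α = arctan(0.9898) = 44.71°

45°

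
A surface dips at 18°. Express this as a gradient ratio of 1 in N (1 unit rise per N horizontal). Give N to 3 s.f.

1 in 3.08

1 : N means tan θ = 1/N, so N = 1/tan 18° = 1/0.3249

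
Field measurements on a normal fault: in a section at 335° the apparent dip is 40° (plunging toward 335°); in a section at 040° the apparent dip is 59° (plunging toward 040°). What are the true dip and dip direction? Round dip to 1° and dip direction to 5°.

Each apparent-dip line lies in the plane. As unit vectors (x east, y north, z up), v₁ plunges 40°→335° and v₂ plunges 59°→040°.
n = v₁ × v₂ = (0.342, 0.490, 0.358) (taken with n_z > 0).
tan δ = √(n_x²+n_y²)/n_z = 0.598/0.358, so δ = 59.1°.
The horizontal component of n points toward azimuth atan2(n_x, n_y) = 35°, the dip direction.

true dip 59°, dip direction 035°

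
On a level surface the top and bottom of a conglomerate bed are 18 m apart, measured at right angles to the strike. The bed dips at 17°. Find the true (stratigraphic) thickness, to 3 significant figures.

5.26 m

True thickness t = w · sin(dip) = 18 × sin 17°
t = 18 × 0.2924 = 5.263 m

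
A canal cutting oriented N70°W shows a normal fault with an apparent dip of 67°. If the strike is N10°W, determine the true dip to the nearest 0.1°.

69.8°

The section is 60° from the strike.
tan δ = tan α / sin β = tan 67° / sin 60° = 2.3559 / 0.8660 = 2.7203
true dip = arctan 2.7203 = 69.82°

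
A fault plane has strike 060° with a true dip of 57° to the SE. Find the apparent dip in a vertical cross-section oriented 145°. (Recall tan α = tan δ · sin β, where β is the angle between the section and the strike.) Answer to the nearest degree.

57°

The strike is 060° and the section trends 145°; the acute angle between them is β = 85°.
tan(apparent dip) = tan 57° · sin 85° = 1.5340
α = arctan(1.5340) = 56.90°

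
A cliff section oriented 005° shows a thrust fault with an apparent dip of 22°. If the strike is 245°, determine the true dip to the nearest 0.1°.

β = acute angle between strike 245° and section 005° = 60°.
tan δ = tan α / sin β = tan 22° / sin 60° = 0.4040 / 0.8660 = 0.4665
δ = arctan(0.4665) = 25.01°

25.0°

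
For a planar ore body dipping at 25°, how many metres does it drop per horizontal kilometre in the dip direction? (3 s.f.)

drop per km = 1000 × tan 25° = 1000 × 0.4663

466 m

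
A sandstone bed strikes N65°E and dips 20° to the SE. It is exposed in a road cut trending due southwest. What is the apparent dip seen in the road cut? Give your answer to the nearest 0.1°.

7.1°

The strike is N65°E and the section trends due southwest; the acute angle between them is β = 20°.
tan α = tan 20° × sin 20° = 0.3640 × 0.3420 = 0.1245
apparent dip = arctan 0.1245 = 7.10°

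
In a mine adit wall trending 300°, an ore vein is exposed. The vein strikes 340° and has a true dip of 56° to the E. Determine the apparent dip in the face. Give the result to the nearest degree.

The strike is 340° and the section trends 300°; the acute angle between them is β = 40°.
tan α = tan 56° × sin 40° = 1.4826 × 0.6428 = 0.9530
apparent dip = arctan 0.9530 = 43.62°

44°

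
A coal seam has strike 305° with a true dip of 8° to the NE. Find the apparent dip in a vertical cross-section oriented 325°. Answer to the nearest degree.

The strike is 305° and the section trends 325°; the acute angle between them is β = 20°.
tan α = tan 8° × sin 20° = 0.1405 × 0.3420 = 0.0481
apparent dip = arctan 0.0481 = 2.75°

3°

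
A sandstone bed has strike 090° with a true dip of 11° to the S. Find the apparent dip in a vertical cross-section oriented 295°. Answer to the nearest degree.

The strike is 090° and the section trends 295°; the acute angle between them is β = 25°.
tan(apparent dip) = tan 11° · sin 25° = 0.0821
apparent dip = arctan 0.0821 = 4.70°

5°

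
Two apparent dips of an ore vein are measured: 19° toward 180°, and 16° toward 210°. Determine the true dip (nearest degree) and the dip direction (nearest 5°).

The two traces are lines in the plane: v₁ = (sin 180°·cos 19°, cos 180°·cos 19°, −sin 19°), v₂ = (sin 210°·cos 16°, cos 210°·cos 16°, −sin 16°).
n = v₁ × v₂ = (0.010, -0.156, 0.454) (taken with n_z > 0).
tan δ = √(n_x²+n_y²)/n_z = 0.157/0.454, so δ = 19.0°.
Dip direction = azimuth of (n_x, n_y) = atan2(0.010, -0.156) = 176°.

true dip 19°, dip direction 175°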